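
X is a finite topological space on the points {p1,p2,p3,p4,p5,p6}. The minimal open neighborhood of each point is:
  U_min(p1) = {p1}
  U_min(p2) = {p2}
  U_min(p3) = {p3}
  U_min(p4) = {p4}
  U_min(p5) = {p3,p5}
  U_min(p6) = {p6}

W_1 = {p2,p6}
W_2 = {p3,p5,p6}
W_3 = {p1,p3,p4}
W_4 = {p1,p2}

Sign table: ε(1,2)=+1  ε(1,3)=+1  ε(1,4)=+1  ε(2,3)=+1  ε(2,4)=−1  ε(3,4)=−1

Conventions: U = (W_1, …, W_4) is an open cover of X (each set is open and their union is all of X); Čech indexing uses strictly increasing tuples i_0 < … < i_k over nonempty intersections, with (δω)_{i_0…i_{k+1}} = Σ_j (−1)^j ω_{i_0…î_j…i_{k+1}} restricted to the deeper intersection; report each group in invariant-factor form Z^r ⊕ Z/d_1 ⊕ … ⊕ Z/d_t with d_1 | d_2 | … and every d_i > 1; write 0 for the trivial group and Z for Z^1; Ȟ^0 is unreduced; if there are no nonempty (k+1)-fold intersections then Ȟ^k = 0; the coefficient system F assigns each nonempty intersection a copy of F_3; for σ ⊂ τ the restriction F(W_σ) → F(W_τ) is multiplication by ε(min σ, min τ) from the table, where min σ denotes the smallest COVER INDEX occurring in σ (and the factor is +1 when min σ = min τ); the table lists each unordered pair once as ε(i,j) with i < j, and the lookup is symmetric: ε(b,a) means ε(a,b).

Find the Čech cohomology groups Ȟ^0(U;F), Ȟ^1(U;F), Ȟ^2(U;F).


Ȟ^0 = 0, Ȟ^1 = 0, Ȟ^2 = 0

nonempty intersections:
  W12={p6} W14={p2} W23={p3} W34={p1}
C dims 4,4; δ0: rk_F3 4
Ȟ^0: (4−4)−0=0 ⇒ 0
Ȟ^1: (4−0)−4=0 ⇒ 0
Ȟ^2: (0−0)−0=0 ⇒ 0


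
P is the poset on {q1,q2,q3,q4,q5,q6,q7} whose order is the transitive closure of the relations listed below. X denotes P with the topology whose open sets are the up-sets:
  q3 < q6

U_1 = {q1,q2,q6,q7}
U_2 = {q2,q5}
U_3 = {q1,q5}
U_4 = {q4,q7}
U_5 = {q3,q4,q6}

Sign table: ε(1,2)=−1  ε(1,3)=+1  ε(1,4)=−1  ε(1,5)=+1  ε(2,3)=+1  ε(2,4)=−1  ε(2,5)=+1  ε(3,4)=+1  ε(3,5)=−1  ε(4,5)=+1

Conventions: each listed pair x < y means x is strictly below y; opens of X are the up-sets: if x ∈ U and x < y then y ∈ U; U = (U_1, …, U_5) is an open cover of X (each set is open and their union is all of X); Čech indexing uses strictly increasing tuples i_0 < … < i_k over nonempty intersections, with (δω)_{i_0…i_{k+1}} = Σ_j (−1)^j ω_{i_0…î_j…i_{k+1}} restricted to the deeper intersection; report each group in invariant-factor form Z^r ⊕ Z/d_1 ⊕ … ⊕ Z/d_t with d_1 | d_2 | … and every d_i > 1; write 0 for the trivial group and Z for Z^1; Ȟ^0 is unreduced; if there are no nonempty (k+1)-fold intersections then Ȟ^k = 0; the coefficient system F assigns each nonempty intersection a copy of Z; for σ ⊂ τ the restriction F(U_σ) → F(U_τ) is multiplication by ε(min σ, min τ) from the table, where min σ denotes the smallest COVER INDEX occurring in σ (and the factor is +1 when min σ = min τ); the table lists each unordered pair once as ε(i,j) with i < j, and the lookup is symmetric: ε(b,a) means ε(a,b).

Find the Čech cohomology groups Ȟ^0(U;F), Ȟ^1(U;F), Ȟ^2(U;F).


nonempty overlaps:
  U12={q2} U13={q1} U14={q7} U15={q6} U23={q5} U45={q4}
C dims 5,6; δ0: rk 5, SNF 1^4·2
degree 0: 5−5−0 = 0 → Ȟ^0 ≅ 0
degree 1: 6−0−5 = 1 plus torsion [2] → Ȟ^1 ≅ Z ⊕ Z/2
degree 2: 0−0−0 = 0 → Ȟ^2 ≅ 0

Ȟ^0 ≅ 0; Ȟ^1 ≅ Z ⊕ Z/2; Ȟ^2 ≅ 0


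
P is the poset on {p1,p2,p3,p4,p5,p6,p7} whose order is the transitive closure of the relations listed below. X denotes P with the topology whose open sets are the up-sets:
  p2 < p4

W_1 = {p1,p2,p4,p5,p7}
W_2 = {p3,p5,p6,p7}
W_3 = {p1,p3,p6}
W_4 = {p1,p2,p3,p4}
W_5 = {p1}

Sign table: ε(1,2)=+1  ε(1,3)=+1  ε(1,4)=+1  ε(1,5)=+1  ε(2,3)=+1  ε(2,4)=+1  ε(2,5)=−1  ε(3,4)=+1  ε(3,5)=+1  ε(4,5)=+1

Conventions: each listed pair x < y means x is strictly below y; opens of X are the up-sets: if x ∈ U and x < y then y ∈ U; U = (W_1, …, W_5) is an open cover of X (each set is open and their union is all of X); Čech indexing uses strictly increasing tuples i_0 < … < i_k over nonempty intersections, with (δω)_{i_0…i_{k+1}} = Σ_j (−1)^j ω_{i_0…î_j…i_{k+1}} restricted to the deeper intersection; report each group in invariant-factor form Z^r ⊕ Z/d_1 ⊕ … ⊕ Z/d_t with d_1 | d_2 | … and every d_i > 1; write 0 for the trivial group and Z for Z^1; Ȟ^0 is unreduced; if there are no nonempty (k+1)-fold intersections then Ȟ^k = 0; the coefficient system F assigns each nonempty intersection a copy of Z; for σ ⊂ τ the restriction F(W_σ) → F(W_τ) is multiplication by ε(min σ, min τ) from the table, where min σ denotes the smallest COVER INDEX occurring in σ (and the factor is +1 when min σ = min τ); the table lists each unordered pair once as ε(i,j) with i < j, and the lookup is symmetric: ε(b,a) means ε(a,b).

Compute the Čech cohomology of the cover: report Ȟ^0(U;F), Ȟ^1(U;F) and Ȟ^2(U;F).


Ȟ^0 ≅ Z,  Ȟ^1 ≅ Z,  Ȟ^2 ≅ 0

nerve of the cover:
  W12={p5,p7} W13={p1} W14={p1,p2,p4} W15={p1} W23={p3,p6} W24={p3} W34={p1,p3} W35={p1} W45={p1}
  W134={p1} W135={p1} W145={p1} W234={p3} W345={p1}
  W1345={p1}
C dims 5,9,5,1; δ0: rk 4, SNF 1^4; δ1: rk 4, SNF 1^4; δ2: rk 1, SNF 1^1
Ȟ^0 = (5 − 4) − 0 = 1, so Ȟ^0 ≅ Z
Ȟ^1 = (9 − 4) − 4 = 1, so Ȟ^1 ≅ Z
Ȟ^2 = (5 − 1) − 4 = 0, so Ȟ^2 ≅ 0


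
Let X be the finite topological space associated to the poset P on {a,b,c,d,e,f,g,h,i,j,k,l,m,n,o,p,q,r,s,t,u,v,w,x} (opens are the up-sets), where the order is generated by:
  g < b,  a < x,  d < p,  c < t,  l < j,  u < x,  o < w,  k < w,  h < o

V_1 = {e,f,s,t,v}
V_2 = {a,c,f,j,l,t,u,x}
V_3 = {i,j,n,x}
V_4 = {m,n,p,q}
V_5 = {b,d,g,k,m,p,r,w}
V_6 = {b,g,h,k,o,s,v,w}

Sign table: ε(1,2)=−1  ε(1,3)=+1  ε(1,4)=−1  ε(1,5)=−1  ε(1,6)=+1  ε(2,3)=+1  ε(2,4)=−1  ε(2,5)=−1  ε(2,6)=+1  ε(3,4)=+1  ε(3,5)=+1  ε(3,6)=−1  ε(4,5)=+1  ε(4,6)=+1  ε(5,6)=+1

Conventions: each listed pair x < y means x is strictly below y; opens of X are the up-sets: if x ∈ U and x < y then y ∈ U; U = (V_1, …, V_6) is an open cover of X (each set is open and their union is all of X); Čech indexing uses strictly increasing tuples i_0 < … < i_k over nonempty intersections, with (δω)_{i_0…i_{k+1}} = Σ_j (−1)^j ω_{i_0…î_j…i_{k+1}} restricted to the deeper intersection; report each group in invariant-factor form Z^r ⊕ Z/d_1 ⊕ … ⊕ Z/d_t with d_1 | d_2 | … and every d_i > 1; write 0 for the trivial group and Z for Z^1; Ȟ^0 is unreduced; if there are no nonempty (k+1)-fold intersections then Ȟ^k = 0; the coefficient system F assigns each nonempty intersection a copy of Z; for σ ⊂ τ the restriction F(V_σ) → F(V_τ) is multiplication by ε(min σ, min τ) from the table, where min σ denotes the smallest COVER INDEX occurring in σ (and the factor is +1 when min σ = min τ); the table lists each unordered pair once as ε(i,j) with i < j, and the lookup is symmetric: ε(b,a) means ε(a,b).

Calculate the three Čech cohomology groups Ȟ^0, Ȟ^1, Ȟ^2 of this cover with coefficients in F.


Ȟ^0(U;F) ≅ 0, Ȟ^1(U;F) ≅ Z/2 and Ȟ^2(U;F) ≅ 0

intersection data:
  V12={f,t} V16={s,v} V23={j,x} V34={n} V45={m,p} V56={b,g,k,w}
C dims 6,6; δ0: rk 6, SNF 1^5·2
Ȟ^0 = (6 − 6) − 0 = 0, so Ȟ^0 ≅ 0
Ȟ^1 = (6 − 0) − 6 = 0 plus torsion [2], so Ȟ^1 ≅ Z/2
Ȟ^2 = (0 − 0) − 0 = 0, so Ȟ^2 ≅ 0


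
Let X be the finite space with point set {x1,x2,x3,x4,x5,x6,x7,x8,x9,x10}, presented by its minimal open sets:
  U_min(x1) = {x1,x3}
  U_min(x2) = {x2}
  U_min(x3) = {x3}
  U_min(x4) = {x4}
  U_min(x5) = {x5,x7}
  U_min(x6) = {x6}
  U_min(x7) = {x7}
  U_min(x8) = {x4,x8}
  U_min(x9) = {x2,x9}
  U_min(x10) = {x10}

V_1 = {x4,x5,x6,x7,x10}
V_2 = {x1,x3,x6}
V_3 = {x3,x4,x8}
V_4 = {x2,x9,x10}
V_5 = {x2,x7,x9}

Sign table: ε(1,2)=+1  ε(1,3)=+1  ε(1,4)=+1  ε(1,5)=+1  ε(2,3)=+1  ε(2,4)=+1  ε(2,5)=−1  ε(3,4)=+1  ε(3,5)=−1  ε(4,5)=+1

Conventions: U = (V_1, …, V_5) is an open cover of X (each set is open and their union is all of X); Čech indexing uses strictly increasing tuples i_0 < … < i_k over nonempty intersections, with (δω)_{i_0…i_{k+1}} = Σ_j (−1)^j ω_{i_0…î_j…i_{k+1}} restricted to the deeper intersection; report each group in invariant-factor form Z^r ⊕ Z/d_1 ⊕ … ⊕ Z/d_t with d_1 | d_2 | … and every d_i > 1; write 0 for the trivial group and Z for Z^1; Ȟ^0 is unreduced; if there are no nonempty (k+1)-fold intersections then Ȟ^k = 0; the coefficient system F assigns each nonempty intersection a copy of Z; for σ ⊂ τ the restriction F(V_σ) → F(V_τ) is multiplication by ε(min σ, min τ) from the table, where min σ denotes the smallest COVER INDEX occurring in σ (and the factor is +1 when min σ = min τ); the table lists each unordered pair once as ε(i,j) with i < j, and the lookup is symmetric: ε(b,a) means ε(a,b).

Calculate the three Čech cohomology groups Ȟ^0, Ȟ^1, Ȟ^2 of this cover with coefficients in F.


cover nerve:
  V12={x6} V13={x4} V14={x10} V15={x7} V23={x3} V45={x2,x9}
C dims 5,6; δ0: rk 4, SNF 1^4
Ȟ^0: (5−4)−0=1 ⇒ Z
Ȟ^1: (6−0)−4=2 ⇒ Z^2
Ȟ^2: (0−0)−0=0 ⇒ 0

Ȟ^0 = Z, Ȟ^1 = Z^2, Ȟ^2 = 0


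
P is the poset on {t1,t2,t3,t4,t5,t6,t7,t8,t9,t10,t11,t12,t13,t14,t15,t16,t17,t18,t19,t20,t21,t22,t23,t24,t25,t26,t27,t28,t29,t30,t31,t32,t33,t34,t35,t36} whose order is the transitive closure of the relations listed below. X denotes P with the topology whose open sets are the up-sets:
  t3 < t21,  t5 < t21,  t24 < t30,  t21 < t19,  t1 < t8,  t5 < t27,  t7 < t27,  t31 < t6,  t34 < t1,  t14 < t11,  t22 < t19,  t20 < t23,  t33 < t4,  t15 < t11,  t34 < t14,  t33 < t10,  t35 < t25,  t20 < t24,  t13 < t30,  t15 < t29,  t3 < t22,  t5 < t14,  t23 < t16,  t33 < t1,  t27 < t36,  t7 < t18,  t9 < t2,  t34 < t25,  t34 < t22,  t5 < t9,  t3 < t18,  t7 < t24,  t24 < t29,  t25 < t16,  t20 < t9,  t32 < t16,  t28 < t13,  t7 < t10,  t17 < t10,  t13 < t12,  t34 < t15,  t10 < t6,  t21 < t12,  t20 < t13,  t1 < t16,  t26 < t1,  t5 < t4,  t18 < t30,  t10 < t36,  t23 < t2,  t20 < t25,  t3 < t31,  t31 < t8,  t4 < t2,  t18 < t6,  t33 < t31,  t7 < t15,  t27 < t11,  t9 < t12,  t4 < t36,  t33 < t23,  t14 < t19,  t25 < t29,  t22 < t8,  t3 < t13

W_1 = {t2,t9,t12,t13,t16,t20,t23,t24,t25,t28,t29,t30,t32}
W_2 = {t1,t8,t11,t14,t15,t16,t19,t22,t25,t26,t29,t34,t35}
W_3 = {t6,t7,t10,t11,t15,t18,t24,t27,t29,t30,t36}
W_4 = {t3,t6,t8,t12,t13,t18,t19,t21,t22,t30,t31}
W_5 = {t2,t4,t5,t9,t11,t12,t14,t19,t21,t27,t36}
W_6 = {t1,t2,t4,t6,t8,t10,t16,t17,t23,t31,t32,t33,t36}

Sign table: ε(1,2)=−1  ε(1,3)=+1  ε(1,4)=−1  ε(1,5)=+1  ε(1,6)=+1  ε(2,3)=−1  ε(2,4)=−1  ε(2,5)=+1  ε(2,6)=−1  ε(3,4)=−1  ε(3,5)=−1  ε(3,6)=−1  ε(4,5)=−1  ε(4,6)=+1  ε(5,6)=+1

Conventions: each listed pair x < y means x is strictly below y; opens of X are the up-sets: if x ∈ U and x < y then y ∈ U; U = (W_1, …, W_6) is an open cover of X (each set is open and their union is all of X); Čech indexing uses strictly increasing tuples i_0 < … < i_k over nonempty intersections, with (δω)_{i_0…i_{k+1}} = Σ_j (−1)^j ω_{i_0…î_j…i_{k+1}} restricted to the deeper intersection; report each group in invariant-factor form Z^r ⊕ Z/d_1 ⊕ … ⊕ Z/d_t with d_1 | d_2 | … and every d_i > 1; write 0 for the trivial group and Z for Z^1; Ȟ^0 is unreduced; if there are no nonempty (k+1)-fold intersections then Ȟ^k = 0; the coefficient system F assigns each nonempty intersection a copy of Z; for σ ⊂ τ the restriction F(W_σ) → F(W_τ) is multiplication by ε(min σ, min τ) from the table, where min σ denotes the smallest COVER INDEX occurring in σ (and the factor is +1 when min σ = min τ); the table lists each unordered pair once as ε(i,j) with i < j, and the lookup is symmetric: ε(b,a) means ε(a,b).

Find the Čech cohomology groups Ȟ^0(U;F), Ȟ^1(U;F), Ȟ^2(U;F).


cover nerve:
  W12={t16,t25,t29} W13={t24,t29,t30} W14={t12,t13,t30} W15={t2,t9,t12} W16={t2,t16,t23,t32} W23={t11,t15,t29} W24={t8,t19,t22} W25={t11,t14,t19} W26={t1,t8,t16} W34={t6,t18,t30} W35={t11,t27,t36} W36={t6,t10,t36} W45={t12,t19,t21} W46={t6,t8,t31} W56={t2,t4,t36}
  W123={t29} W126={t16} W134={t30} W145={t12} W156={t2} W235={t11} W245={t19} W246={t8} W346={t6} W356={t36}
C dims 6,15,10; δ0: rk 6, SNF 1^5·2; δ1: rk 9, SNF 1^9
Ȟ^0: (6−6)−0=0 ⇒ 0
Ȟ^1: (15−9)−6=0 plus torsion [2] ⇒ Z/2
Ȟ^2: (10−0)−9=1 ⇒ Z

Ȟ^0 = 0,  Ȟ^1 = Z/2,  Ȟ^2 = Z


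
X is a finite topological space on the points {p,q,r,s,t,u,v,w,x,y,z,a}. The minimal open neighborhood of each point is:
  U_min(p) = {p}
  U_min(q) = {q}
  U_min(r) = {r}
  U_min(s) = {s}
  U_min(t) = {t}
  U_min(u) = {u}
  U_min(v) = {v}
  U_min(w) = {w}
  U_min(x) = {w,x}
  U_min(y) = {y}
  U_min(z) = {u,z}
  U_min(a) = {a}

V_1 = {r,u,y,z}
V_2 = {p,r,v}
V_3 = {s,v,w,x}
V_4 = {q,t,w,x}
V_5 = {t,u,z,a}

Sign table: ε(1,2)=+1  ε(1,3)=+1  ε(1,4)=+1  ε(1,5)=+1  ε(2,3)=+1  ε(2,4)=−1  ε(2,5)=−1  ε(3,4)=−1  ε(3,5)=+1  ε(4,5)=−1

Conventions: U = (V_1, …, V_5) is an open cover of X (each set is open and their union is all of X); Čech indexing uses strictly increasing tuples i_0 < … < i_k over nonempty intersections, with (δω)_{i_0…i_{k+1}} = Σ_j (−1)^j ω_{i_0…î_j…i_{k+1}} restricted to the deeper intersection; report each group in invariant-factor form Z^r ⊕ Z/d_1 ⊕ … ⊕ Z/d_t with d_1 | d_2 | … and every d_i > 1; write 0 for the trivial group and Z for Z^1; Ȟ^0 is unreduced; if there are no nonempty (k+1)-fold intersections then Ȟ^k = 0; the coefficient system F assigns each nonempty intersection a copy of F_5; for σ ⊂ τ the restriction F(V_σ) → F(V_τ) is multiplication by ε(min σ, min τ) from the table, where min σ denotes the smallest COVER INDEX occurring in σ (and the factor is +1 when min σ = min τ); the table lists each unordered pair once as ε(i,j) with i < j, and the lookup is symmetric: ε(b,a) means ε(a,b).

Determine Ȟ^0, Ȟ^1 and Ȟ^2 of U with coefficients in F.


nonempty overlaps:
  V12={r} V15={u,z} V23={v} V34={w,x} V45={t}
C dims 5,5; δ0: rk_F5 4
degree 0: 5−4−0 = 1 → Ȟ^0 ≅ Z/5
degree 1: 5−0−4 = 1 → Ȟ^1 ≅ Z/5
degree 2: 0−0−0 = 0 → Ȟ^2 ≅ 0

Ȟ^0 = Z/5,  Ȟ^1 = Z/5,  Ȟ^2 = 0


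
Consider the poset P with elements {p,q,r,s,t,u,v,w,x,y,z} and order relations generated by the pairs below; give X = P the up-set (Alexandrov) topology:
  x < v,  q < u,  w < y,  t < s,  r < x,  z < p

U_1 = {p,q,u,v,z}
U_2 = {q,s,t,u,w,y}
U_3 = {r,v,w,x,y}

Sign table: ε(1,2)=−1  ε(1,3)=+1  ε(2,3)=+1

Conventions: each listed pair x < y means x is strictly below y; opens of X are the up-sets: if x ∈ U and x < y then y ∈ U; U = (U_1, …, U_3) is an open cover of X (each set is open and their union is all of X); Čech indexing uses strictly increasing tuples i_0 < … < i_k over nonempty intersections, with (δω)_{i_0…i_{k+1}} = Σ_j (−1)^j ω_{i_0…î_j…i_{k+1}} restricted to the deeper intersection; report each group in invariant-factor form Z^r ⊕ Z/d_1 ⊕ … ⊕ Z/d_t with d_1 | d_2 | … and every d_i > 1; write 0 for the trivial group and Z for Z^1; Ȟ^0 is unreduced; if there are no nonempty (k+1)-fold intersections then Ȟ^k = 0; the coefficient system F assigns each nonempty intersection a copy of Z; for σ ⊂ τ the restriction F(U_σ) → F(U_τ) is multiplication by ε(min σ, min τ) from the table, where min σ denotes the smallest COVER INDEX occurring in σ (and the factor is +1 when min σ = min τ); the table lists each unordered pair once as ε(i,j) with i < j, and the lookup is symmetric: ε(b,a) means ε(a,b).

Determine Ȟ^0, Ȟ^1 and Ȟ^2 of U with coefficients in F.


intersection data:
  U12={q,u} U13={v} U23={w,y}
C dims 3,3; δ0: rk 3, SNF 1^2·2
Ȟ^0 = (3 − 3) − 0 = 0, so Ȟ^0 ≅ 0
Ȟ^1 = (3 − 0) − 3 = 0 plus torsion [2], so Ȟ^1 ≅ Z/2
Ȟ^2 = (0 − 0) − 0 = 0, so Ȟ^2 ≅ 0

Ȟ^0 ≅ 0; Ȟ^1 ≅ Z/2; Ȟ^2 ≅ 0


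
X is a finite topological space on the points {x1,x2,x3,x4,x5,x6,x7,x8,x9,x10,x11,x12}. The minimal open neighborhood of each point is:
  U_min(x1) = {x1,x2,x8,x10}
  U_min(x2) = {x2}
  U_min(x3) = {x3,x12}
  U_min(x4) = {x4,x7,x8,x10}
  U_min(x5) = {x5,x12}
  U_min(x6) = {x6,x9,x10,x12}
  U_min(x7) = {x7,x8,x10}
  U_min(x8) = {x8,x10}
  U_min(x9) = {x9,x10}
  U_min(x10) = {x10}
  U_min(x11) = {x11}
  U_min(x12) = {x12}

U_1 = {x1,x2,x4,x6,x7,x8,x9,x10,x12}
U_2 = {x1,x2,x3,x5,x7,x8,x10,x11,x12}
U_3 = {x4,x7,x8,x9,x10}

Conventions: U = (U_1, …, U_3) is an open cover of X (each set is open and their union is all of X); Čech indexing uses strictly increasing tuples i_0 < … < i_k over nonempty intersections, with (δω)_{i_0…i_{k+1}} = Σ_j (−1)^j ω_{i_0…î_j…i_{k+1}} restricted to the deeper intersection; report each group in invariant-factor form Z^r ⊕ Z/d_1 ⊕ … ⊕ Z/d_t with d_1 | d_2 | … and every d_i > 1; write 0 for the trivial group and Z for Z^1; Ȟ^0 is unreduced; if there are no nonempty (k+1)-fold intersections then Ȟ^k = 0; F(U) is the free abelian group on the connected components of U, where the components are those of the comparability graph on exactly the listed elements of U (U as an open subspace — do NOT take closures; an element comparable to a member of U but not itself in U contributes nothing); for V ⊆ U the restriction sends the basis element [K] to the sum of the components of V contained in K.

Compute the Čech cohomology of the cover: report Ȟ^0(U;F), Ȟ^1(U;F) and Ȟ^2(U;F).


intersection data:
  U12={x1,x2,x7,x8,x10,x12} U13={x4,x7,x8,x9,x10} U23={x7,x8,x10}
  U123={x7,x8,x10}
components per intersection:
  U1: {x1,x2,x4,x6,x7,x8,x9,x10,x12}
  U2: {x1,x2,x7,x8,x10} {x3,x5,x12} {x11}
  U3: {x4,x7,x8,x9,x10}
  U12: {x1,x2,x7,x8,x10} {x12}
  U13: {x4,x7,x8,x9,x10}
  U23: {x7,x8,x10}
  U123: {x7,x8,x10}
C dims 5,4,1; δ0: rk 3, SNF 1^3; δ1: rk 1, SNF 1^1
Ȟ^0 = (5 − 3) − 0 = 2, so Ȟ^0 ≅ Z^2
Ȟ^1 = (4 − 1) − 3 = 0, so Ȟ^1 ≅ 0
Ȟ^2 = (1 − 0) − 1 = 0, so Ȟ^2 ≅ 0

Ȟ^0 ≅ Z^2, Ȟ^1 ≅ 0 and Ȟ^2 ≅ 0


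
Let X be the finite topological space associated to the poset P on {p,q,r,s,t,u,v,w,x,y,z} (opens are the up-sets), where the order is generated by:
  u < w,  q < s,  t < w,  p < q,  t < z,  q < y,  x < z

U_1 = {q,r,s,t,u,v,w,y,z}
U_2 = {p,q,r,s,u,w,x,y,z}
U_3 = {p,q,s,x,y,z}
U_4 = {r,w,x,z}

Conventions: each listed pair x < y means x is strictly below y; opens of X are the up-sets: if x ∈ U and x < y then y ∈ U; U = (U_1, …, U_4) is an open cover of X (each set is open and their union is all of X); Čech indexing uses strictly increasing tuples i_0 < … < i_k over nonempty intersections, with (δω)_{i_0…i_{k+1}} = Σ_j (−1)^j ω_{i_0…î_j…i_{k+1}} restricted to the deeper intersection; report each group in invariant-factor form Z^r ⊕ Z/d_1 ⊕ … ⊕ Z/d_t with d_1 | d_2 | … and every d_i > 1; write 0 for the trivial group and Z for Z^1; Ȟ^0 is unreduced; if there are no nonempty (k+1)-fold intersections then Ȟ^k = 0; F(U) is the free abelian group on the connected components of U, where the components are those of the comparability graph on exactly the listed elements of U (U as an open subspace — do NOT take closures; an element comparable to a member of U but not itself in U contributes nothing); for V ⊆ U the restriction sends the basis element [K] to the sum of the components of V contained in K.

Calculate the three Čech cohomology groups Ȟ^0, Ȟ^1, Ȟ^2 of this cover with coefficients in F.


Ȟ^0 = Z^4, Ȟ^1 = 0 and Ȟ^2 = 0

intersection data:
  U12={q,r,s,u,w,y,z} U13={q,s,y,z} U14={r,w,z} U23={p,q,s,x,y,z} U24={r,w,x,z} U34={x,z}
  U123={q,s,y,z} U124={r,w,z} U134={z} U234={x,z}
  U1234={z}
components per intersection:
  U1: {q,s,y} {r} {t,u,w,z} {v}
  U2: {p,q,s,y} {r} {u,w} {x,z}
  U3: {p,q,s,y} {x,z}
  U4: {r} {w} {x,z}
  U12: {q,s,y} {r} {u,w} {z}
  U13: {q,s,y} {z}
  U14: {r} {w} {z}
  U23: {p,q,s,y} {x,z}
  U24: {r} {w} {x,z}
  U34: {x,z}
  U123: {q,s,y} {z}
  U124: {r} {w} {z}
  U134: {z}
  U234: {x,z}
  U1234: {z}
C dims 13,15,7,1; δ0: rk 9, SNF 1^9; δ1: rk 6, SNF 1^6; δ2: rk 1, SNF 1^1
Ȟ^0 = (13 − 9) − 0 = 4, so Ȟ^0 ≅ Z^4
Ȟ^1 = (15 − 6) − 9 = 0, so Ȟ^1 ≅ 0
Ȟ^2 = (7 − 1) − 6 = 0, so Ȟ^2 ≅ 0


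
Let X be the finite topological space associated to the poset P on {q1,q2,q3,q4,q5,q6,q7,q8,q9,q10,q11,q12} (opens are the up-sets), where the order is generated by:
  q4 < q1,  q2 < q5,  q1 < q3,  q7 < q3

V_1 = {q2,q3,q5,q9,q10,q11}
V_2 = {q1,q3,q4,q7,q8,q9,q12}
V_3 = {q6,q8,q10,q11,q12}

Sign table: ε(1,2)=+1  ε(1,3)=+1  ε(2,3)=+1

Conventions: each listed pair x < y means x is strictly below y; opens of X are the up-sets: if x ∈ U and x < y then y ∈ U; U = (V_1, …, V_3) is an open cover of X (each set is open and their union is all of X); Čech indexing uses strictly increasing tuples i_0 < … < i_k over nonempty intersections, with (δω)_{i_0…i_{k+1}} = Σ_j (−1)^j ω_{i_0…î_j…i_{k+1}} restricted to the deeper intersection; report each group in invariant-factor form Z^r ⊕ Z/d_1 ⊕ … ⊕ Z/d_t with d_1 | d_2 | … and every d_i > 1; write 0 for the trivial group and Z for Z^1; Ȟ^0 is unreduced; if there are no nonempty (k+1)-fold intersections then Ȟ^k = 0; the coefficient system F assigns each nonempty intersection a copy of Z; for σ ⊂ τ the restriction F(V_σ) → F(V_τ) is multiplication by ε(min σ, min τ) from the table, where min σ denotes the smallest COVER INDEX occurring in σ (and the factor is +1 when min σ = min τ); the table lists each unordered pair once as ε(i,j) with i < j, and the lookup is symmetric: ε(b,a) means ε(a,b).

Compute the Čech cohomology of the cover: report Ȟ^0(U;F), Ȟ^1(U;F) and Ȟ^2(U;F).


Ȟ^0(U;F) ≅ Z, Ȟ^1(U;F) ≅ Z and Ȟ^2(U;F) ≅ 0

nerve simplices:
  V12={q3,q9} V13={q10,q11} V23={q8,q12}
C dims 3,3; δ0: rk 2, SNF 1^2
degree 0: 3−2−0 = 1 → Ȟ^0 ≅ Z
degree 1: 3−0−2 = 1 → Ȟ^1 ≅ Z
degree 2: 0−0−0 = 0 → Ȟ^2 ≅ 0


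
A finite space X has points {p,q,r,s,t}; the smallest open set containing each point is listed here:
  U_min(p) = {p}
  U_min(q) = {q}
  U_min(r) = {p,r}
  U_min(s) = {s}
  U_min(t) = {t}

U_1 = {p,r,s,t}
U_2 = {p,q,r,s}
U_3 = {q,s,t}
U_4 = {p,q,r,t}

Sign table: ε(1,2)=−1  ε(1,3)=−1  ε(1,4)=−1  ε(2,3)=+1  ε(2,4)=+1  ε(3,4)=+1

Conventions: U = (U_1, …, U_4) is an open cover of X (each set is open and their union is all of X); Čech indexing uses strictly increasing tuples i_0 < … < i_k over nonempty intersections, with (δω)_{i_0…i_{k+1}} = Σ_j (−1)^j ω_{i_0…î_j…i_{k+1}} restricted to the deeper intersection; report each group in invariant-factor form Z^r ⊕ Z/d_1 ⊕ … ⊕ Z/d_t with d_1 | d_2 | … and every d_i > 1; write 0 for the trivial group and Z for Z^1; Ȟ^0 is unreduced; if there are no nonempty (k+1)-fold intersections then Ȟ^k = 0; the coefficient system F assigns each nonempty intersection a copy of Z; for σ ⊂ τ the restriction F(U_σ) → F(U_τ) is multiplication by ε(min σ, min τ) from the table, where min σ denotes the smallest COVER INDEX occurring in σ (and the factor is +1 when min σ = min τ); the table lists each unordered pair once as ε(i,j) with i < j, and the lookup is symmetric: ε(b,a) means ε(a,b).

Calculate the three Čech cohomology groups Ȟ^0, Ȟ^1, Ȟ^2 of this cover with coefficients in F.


nonempty overlaps:
  U12={p,r,s} U13={s,t} U14={p,r,t} U23={q,s} U24={p,q,r} U34={q,t}
  U123={s} U124={p,r} U134={t} U234={q}
C dims 4,6,4; δ0: rk 3, SNF 1^3; δ1: rk 3, SNF 1^3
degree 0: 4−3−0 = 1 → Ȟ^0 ≅ Z
degree 1: 6−3−3 = 0 → Ȟ^1 ≅ 0
degree 2: 4−0−3 = 1 → Ȟ^2 ≅ Z

Ȟ^0(U;F) ≅ Z, Ȟ^1(U;F) ≅ 0 and Ȟ^2(U;F) ≅ Z


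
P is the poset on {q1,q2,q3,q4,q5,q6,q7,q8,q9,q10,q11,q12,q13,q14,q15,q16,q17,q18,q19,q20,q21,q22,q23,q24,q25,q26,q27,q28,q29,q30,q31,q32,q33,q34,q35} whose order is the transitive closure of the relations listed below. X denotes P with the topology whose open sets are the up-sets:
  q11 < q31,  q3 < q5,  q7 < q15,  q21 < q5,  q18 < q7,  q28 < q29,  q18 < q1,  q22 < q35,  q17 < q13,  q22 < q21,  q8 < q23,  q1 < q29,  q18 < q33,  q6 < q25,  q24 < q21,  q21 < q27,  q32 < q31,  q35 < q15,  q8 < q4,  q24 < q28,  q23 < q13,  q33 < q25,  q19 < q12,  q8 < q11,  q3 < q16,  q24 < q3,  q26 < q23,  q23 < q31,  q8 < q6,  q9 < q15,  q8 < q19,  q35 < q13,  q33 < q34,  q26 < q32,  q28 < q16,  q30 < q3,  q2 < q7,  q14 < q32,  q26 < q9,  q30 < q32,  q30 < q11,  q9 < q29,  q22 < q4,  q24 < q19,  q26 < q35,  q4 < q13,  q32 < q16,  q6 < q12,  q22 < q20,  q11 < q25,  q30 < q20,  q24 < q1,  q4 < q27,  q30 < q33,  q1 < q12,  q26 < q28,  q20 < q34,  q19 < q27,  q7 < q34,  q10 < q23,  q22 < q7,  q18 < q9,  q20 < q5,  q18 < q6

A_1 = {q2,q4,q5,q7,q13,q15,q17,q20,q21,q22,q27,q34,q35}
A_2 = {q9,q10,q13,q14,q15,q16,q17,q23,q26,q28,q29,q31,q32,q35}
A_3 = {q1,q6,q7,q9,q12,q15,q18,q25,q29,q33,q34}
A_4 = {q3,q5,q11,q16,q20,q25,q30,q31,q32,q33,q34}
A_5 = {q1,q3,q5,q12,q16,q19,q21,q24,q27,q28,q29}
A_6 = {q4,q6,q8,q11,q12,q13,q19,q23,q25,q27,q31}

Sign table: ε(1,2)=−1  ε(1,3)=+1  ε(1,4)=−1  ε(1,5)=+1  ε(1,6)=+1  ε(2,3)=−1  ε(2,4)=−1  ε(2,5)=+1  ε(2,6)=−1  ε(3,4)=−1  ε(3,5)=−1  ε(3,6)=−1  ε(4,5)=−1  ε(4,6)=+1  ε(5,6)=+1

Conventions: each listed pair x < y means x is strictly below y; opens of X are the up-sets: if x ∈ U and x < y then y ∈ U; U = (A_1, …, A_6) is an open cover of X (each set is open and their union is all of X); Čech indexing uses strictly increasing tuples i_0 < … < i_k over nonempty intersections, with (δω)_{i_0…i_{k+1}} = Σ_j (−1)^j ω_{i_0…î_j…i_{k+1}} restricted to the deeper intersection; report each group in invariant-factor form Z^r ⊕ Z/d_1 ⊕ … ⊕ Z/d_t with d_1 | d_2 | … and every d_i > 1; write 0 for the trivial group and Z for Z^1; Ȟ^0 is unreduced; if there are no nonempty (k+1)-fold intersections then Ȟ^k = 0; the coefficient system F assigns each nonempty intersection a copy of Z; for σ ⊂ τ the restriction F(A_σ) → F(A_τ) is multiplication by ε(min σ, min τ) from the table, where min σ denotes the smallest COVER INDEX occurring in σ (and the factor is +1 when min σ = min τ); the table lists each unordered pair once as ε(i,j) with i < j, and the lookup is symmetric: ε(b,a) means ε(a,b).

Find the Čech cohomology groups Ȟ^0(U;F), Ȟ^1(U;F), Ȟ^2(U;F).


Ȟ^0(U;F) ≅ 0, Ȟ^1(U;F) ≅ Z/2, Ȟ^2(U;F) ≅ Z

cover nerve:
  A12={q13,q15,q17,q35} A13={q7,q15,q34} A14={q5,q20,q34} A15={q5,q21,q27} A16={q4,q13,q27} A23={q9,q15,q29} A24={q16,q31,q32} A25={q16,q28,q29} A26={q13,q23,q31} A34={q25,q33,q34} A35={q1,q12,q29} A36={q6,q12,q25} A45={q3,q5,q16} A46={q11,q25,q31} A56={q12,q19,q27}
  A123={q15} A126={q13} A134={q34} A145={q5} A156={q27} A235={q29} A245={q16} A246={q31} A346={q25} A356={q12}
C dims 6,15,10; δ0: rk 6, SNF 1^5·2; δ1: rk 9, SNF 1^9
Ȟ^0: (6−6)−0=0 ⇒ 0
Ȟ^1: (15−9)−6=0 plus torsion [2] ⇒ Z/2
Ȟ^2: (10−0)−9=1 ⇒ Z


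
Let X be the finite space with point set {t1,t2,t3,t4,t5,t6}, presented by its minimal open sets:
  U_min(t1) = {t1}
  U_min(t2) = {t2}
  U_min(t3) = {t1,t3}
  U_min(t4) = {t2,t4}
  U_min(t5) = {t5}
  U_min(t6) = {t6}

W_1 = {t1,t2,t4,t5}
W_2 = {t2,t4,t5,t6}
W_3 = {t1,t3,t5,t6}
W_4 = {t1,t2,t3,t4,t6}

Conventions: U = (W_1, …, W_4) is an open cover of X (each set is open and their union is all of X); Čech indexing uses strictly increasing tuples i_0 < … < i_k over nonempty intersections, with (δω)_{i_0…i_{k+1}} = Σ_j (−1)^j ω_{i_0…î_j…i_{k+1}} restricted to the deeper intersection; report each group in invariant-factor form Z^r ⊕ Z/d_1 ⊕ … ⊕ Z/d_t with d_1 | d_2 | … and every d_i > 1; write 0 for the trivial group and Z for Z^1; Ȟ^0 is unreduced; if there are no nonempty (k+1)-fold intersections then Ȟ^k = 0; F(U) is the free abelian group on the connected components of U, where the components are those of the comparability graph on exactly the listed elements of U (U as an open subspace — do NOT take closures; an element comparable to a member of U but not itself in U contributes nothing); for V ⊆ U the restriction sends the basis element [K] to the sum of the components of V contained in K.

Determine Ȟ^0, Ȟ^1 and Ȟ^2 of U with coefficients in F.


Ȟ^0 ≅ Z^4; Ȟ^1 ≅ 0; Ȟ^2 ≅ 0

nonempty intersections:
  W12={t2,t4,t5} W13={t1,t5} W14={t1,t2,t4} W23={t5,t6} W24={t2,t4,t6} W34={t1,t3,t6}
  W123={t5} W124={t2,t4} W134={t1} W234={t6}
components per intersection:
  W1: {t1} {t2,t4} {t5}
  W2: {t2,t4} {t5} {t6}
  W3: {t1,t3} {t5} {t6}
  W4: {t1,t3} {t2,t4} {t6}
  W12: {t2,t4} {t5}
  W13: {t1} {t5}
  W14: {t1} {t2,t4}
  W23: {t5} {t6}
  W24: {t2,t4} {t6}
  W34: {t1,t3} {t6}
  W123: {t5}
  W124: {t2,t4}
  W134: {t1}
  W234: {t6}
C dims 12,12,4; δ0: rk 8, SNF 1^8; δ1: rk 4, SNF 1^4
Ȟ^0: (12−8)−0=4 ⇒ Z^4
Ȟ^1: (12−4)−8=0 ⇒ 0
Ȟ^2: (4−0)−4=0 ⇒ 0


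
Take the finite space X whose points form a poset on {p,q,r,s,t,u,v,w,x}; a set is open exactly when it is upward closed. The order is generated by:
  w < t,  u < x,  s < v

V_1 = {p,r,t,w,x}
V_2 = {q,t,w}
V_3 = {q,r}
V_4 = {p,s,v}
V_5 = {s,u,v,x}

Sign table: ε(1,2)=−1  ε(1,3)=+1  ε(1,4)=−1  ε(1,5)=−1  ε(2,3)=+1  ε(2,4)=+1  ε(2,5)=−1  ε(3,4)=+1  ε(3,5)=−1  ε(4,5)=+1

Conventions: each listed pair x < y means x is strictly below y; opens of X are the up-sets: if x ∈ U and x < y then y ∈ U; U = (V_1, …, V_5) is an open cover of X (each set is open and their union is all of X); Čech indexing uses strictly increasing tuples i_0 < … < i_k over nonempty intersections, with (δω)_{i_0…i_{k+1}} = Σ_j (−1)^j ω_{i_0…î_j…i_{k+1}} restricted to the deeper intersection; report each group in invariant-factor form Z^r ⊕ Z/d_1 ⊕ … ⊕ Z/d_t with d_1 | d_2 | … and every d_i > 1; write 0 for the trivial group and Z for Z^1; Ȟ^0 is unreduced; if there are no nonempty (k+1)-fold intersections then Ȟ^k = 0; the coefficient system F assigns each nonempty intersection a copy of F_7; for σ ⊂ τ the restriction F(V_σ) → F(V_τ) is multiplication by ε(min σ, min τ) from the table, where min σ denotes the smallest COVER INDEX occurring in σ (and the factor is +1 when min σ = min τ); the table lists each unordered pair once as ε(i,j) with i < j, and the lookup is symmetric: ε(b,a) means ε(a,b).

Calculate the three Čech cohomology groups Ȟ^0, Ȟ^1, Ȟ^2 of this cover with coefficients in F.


Ȟ^0(U;F) ≅ 0, Ȟ^1(U;F) ≅ Z/7 and Ȟ^2(U;F) ≅ 0

nonempty overlaps:
  V12={t,w} V13={r} V14={p} V15={x} V23={q} V45={s,v}
C dims 5,6; δ0: rk_F7 5
degree 0: 5−5−0 = 0 → Ȟ^0 ≅ 0
degree 1: 6−0−5 = 1 → Ȟ^1 ≅ Z/7
degree 2: 0−0−0 = 0 → Ȟ^2 ≅ 0


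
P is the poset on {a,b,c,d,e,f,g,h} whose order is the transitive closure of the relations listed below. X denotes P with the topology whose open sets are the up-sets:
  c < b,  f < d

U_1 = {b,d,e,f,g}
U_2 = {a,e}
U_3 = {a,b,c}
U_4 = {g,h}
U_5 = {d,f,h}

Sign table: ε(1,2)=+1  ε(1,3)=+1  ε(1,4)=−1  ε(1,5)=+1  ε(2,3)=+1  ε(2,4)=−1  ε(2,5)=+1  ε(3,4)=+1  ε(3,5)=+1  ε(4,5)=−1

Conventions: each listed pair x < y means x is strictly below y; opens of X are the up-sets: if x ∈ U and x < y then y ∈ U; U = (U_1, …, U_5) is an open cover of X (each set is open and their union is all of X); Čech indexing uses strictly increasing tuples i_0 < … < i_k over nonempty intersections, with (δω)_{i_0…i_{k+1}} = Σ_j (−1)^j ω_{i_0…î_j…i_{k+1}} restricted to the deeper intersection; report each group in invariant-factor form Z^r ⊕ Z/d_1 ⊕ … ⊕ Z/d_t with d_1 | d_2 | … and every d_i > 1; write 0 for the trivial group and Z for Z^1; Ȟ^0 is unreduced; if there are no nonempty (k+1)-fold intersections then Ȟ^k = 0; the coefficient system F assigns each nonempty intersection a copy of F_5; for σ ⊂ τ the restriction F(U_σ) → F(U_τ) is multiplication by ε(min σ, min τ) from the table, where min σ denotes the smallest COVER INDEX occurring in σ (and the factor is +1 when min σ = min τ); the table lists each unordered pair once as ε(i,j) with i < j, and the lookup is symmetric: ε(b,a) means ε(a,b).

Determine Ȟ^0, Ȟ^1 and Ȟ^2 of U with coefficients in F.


intersection data:
  U12={e} U13={b} U14={g} U15={d,f} U23={a} U45={h}
C dims 5,6; δ0: rk_F5 4
Ȟ^0 = (5 − 4) − 0 = 1, so Ȟ^0 ≅ Z/5
Ȟ^1 = (6 − 0) − 4 = 2, so Ȟ^1 ≅ Z/5 ⊕ Z/5
Ȟ^2 = (0 − 0) − 0 = 0, so Ȟ^2 ≅ 0

Ȟ^0 ≅ Z/5, Ȟ^1 ≅ Z/5 ⊕ Z/5 and Ȟ^2 ≅ 0


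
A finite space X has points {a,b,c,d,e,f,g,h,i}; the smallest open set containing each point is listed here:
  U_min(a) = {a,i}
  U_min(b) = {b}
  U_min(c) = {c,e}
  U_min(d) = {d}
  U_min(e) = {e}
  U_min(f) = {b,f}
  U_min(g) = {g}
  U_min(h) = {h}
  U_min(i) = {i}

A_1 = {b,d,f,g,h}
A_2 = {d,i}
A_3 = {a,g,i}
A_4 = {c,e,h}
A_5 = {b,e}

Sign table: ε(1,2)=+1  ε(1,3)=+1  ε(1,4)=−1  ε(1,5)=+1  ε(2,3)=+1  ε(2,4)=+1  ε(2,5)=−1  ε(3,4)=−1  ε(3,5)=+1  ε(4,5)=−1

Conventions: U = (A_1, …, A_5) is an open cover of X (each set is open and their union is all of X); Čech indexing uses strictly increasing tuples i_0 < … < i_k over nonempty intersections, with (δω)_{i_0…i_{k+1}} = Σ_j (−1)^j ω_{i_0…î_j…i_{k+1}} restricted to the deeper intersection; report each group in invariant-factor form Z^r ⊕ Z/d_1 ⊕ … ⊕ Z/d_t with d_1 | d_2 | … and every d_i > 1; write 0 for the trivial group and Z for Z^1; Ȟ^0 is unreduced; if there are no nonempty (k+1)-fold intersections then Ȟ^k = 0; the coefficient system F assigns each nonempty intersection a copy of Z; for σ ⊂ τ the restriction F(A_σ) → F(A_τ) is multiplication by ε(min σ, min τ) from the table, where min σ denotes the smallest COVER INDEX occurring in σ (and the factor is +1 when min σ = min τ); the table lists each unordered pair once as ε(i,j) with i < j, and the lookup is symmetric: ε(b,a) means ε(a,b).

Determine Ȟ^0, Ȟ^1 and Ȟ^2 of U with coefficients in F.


Ȟ^0 = Z; Ȟ^1 = Z^2; Ȟ^2 = 0

cover nerve:
  A12={d} A13={g} A14={h} A15={b} A23={i} A45={e}
C dims 5,6; δ0: rk 4, SNF 1^4
Ȟ^0: (5−4)−0=1 ⇒ Z
Ȟ^1: (6−0)−4=2 ⇒ Z^2
Ȟ^2: (0−0)−0=0 ⇒ 0


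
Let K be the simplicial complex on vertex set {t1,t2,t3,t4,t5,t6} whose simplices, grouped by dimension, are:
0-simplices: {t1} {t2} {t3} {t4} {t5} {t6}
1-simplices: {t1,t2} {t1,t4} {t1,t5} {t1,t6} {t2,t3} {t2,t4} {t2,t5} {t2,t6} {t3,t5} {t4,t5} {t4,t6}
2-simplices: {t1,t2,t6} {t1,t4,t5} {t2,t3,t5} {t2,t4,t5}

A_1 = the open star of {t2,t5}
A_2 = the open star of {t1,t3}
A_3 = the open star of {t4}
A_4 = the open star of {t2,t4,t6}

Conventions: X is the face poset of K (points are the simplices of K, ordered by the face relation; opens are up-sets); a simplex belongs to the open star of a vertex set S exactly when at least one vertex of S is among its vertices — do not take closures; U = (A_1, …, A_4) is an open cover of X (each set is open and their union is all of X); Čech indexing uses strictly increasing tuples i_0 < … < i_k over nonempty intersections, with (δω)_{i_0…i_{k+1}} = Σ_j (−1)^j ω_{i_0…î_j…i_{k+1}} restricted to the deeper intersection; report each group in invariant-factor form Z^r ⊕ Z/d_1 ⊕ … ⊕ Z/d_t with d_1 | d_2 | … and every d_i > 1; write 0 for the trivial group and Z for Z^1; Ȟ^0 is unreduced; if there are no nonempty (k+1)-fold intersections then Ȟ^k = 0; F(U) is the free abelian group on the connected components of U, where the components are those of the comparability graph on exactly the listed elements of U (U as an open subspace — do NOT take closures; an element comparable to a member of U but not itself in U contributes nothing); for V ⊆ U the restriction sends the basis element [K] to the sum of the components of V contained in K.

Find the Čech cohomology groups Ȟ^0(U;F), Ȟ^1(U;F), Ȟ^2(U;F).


nerve of the cover:
  A1={{t2},{t5},{t1,t2},{t1,t5},{t2,t3},{t2,t4},{t2,t5},{t2,t6},{t3,t5},{t4,t5},{t1,t2,t6},{t1,t4,t5},{t2,t3,t5},{t2,t4,t5}} A2={{t1},{t3},{t1,t2},{t1,t4},{t1,t5},{t1,t6},{t2,t3},{t3,t5},{t1,t2,t6},{t1,t4,t5},{t2,t3,t5}} A3={{t4},{t1,t4},{t2,t4},{t4,t5},{t4,t6},{t1,t4,t5},{t2,t4,t5}} A4={{t2},{t4},{t6},{t1,t2},{t1,t4},{t1,t6},{t2,t3},{t2,t4},{t2,t5},{t2,t6},{t4,t5},{t4,t6},{t1,t2,t6},{t1,t4,t5},{t2,t3,t5},{t2,t4,t5}}
  A12={{t1,t2},{t1,t5},{t2,t3},{t3,t5},{t1,t2,t6},{t1,t4,t5},{t2,t3,t5}} A13={{t2,t4},{t4,t5},{t1,t4,t5},{t2,t4,t5}} A14={{t2},{t1,t2},{t2,t3},{t2,t4},{t2,t5},{t2,t6},{t4,t5},{t1,t2,t6},{t1,t4,t5},{t2,t3,t5},{t2,t4,t5}} A23={{t1,t4},{t1,t4,t5}} A24={{t1,t2},{t1,t4},{t1,t6},{t2,t3},{t1,t2,t6},{t1,t4,t5},{t2,t3,t5}} A34={{t4},{t1,t4},{t2,t4},{t4,t5},{t4,t6},{t1,t4,t5},{t2,t4,t5}}
  A123={{t1,t4,t5}} A124={{t1,t2},{t2,t3},{t1,t2,t6},{t1,t4,t5},{t2,t3,t5}} A134={{t2,t4},{t4,t5},{t1,t4,t5},{t2,t4,t5}} A234={{t1,t4},{t1,t4,t5}}
  A1234={{t1,t4,t5}}
components per intersection:
  A1: {{t2},{t5},{t1,t2},{t1,t5},{t2,t3},{t2,t4},{t2,t5},{t2,t6},{t3,t5},{t4,t5},{t1,t2,t6},{t1,t4,t5},{t2,t3,t5},{t2,t4,t5}}
  A2: {{t1},{t1,t2},{t1,t4},{t1,t5},{t1,t6},{t1,t2,t6},{t1,t4,t5}} {{t3},{t2,t3},{t3,t5},{t2,t3,t5}}
  A3: {{t4},{t1,t4},{t2,t4},{t4,t5},{t4,t6},{t1,t4,t5},{t2,t4,t5}}
  A4: {{t2},{t4},{t6},{t1,t2},{t1,t4},{t1,t6},{t2,t3},{t2,t4},{t2,t5},{t2,t6},{t4,t5},{t4,t6},{t1,t2,t6},{t1,t4,t5},{t2,t3,t5},{t2,t4,t5}}
  A12: {{t1,t2},{t1,t2,t6}} {{t1,t5},{t1,t4,t5}} {{t2,t3},{t3,t5},{t2,t3,t5}}
  A13: {{t2,t4},{t4,t5},{t1,t4,t5},{t2,t4,t5}}
  A14: {{t2},{t1,t2},{t2,t3},{t2,t4},{t2,t5},{t2,t6},{t4,t5},{t1,t2,t6},{t1,t4,t5},{t2,t3,t5},{t2,t4,t5}}
  A23: {{t1,t4},{t1,t4,t5}}
  A24: {{t1,t2},{t1,t6},{t1,t2,t6}} {{t1,t4},{t1,t4,t5}} {{t2,t3},{t2,t3,t5}}
  A34: {{t4},{t1,t4},{t2,t4},{t4,t5},{t4,t6},{t1,t4,t5},{t2,t4,t5}}
  A123: {{t1,t4,t5}}
  A124: {{t1,t2},{t1,t2,t6}} {{t2,t3},{t2,t3,t5}} {{t1,t4,t5}}
  A134: {{t2,t4},{t4,t5},{t1,t4,t5},{t2,t4,t5}}
  A234: {{t1,t4},{t1,t4,t5}}
  A1234: {{t1,t4,t5}}
C dims 5,10,6,1; δ0: rk 4, SNF 1^4; δ1: rk 5, SNF 1^5; δ2: rk 1, SNF 1^1
Ȟ^0 = (5 − 4) − 0 = 1, so Ȟ^0 ≅ Z
Ȟ^1 = (10 − 5) − 4 = 1, so Ȟ^1 ≅ Z
Ȟ^2 = (6 − 1) − 5 = 0, so Ȟ^2 ≅ 0

Ȟ^0 ≅ Z, Ȟ^1 ≅ Z, Ȟ^2 ≅ 0


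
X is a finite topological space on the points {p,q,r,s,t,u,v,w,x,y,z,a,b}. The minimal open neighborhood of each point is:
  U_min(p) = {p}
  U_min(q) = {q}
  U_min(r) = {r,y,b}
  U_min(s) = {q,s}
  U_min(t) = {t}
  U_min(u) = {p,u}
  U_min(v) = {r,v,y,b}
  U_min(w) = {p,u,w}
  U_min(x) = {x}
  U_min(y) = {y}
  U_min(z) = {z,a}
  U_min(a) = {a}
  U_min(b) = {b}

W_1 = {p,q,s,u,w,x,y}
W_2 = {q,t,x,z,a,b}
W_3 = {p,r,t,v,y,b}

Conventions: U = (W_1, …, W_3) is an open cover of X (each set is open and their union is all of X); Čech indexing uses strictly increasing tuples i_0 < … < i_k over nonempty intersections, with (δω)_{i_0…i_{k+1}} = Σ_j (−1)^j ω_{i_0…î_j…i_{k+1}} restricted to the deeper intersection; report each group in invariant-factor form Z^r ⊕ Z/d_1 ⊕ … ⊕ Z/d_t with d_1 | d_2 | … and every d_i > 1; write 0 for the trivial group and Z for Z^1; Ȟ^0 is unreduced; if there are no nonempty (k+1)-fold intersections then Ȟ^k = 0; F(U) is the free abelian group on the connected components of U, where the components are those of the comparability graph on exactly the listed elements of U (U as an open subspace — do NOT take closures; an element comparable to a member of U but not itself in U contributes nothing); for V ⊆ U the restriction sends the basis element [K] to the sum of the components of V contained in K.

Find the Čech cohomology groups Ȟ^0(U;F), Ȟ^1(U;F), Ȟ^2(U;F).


nonempty intersections:
  W12={q,x} W13={p,y} W23={t,b}
components per intersection:
  W1: {p,u,w} {q,s} {x} {y}
  W2: {q} {t} {x} {z,a} {b}
  W3: {p} {r,v,y,b} {t}
  W12: {q} {x}
  W13: {p} {y}
  W23: {t} {b}
C dims 12,6; δ0: rk 6, SNF 1^6
Ȟ^0: (12−6)−0=6 ⇒ Z^6
Ȟ^1: (6−0)−6=0 ⇒ 0
Ȟ^2: (0−0)−0=0 ⇒ 0

Ȟ^0(U;F) ≅ Z^6; Ȟ^1(U;F) ≅ 0; Ȟ^2(U;F) ≅ 0


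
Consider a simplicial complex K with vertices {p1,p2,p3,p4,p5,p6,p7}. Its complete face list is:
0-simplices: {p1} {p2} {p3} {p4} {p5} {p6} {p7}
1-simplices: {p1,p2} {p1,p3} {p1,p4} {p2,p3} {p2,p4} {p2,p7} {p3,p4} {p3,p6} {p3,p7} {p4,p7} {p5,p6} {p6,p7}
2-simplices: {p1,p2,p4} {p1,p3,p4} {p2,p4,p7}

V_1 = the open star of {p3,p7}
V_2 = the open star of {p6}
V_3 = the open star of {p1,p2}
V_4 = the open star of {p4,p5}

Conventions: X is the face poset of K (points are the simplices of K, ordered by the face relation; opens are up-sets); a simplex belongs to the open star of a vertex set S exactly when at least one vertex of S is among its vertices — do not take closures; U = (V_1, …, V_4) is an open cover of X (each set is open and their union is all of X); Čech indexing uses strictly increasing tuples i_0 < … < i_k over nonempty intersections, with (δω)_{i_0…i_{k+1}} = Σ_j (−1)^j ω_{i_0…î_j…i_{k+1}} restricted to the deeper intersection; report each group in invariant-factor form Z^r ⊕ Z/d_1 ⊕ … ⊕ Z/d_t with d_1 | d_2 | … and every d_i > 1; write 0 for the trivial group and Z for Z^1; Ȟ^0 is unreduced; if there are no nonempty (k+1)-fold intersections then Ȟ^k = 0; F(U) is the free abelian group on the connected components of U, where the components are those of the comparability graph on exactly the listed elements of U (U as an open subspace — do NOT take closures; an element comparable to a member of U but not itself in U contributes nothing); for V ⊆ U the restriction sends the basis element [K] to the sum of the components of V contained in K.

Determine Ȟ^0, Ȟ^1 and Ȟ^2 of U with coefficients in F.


nerve of the cover:
  V1={{p3},{p7},{p1,p3},{p2,p3},{p2,p7},{p3,p4},{p3,p6},{p3,p7},{p4,p7},{p6,p7},{p1,p3,p4},{p2,p4,p7}} V2={{p6},{p3,p6},{p5,p6},{p6,p7}} V3={{p1},{p2},{p1,p2},{p1,p3},{p1,p4},{p2,p3},{p2,p4},{p2,p7},{p1,p2,p4},{p1,p3,p4},{p2,p4,p7}} V4={{p4},{p5},{p1,p4},{p2,p4},{p3,p4},{p4,p7},{p5,p6},{p1,p2,p4},{p1,p3,p4},{p2,p4,p7}}
  V12={{p3,p6},{p6,p7}} V13={{p1,p3},{p2,p3},{p2,p7},{p1,p3,p4},{p2,p4,p7}} V14={{p3,p4},{p4,p7},{p1,p3,p4},{p2,p4,p7}} V24={{p5,p6}} V34={{p1,p4},{p2,p4},{p1,p2,p4},{p1,p3,p4},{p2,p4,p7}}
  V134={{p1,p3,p4},{p2,p4,p7}}
components per intersection:
  V1: {{p3},{p7},{p1,p3},{p2,p3},{p2,p7},{p3,p4},{p3,p6},{p3,p7},{p4,p7},{p6,p7},{p1,p3,p4},{p2,p4,p7}}
  V2: {{p6},{p3,p6},{p5,p6},{p6,p7}}
  V3: {{p1},{p2},{p1,p2},{p1,p3},{p1,p4},{p2,p3},{p2,p4},{p2,p7},{p1,p2,p4},{p1,p3,p4},{p2,p4,p7}}
  V4: {{p4},{p1,p4},{p2,p4},{p3,p4},{p4,p7},{p1,p2,p4},{p1,p3,p4},{p2,p4,p7}} {{p5},{p5,p6}}
  V12: {{p3,p6}} {{p6,p7}}
  V13: {{p1,p3},{p1,p3,p4}} {{p2,p3}} {{p2,p7},{p2,p4,p7}}
  V14: {{p3,p4},{p1,p3,p4}} {{p4,p7},{p2,p4,p7}}
  V24: {{p5,p6}}
  V34: {{p1,p4},{p2,p4},{p1,p2,p4},{p1,p3,p4},{p2,p4,p7}}
  V134: {{p1,p3,p4}} {{p2,p4,p7}}
C dims 5,9,2; δ0: rk 4, SNF 1^4; δ1: rk 2, SNF 1^2
Ȟ^0 = (5 − 4) − 0 = 1, so Ȟ^0 ≅ Z
Ȟ^1 = (9 − 2) − 4 = 3, so Ȟ^1 ≅ Z^3
Ȟ^2 = (2 − 0) − 2 = 0, so Ȟ^2 ≅ 0

Ȟ^0 ≅ Z, Ȟ^1 ≅ Z^3, Ȟ^2 ≅ 0
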